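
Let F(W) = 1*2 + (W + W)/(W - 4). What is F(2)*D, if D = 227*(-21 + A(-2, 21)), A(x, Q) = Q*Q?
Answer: 0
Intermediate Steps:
A(x, Q) = Q**2
D = 95340 (D = 227*(-21 + 21**2) = 227*(-21 + 441) = 227*420 = 95340)
F(W) = 2 + 2*W/(-4 + W) (F(W) = 2 + (2*W)/(-4 + W) = 2 + 2*W/(-4 + W))
F(2)*D = (4*(-2 + 2)/(-4 + 2))*95340 = (4*0/(-2))*95340 = (4*(-1/2)*0)*95340 = 0*95340 = 0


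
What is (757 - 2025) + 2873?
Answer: 1605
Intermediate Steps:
(757 - 2025) + 2873 = -1268 + 2873 = 1605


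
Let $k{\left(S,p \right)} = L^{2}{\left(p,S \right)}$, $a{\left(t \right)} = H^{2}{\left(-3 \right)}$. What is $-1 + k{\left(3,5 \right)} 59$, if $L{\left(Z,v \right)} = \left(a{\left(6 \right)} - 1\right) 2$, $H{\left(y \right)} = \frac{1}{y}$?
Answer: $\frac{15023}{81} \approx 185.47$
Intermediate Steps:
$a{\left(t \right)} = \frac{1}{9}$ ($a{\left(t \right)} = \left(\frac{1}{-3}\right)^{2} = \left(- \frac{1}{3}\right)^{2} = \frac{1}{9}$)
$L{\left(Z,v \right)} = - \frac{16}{9}$ ($L{\left(Z,v \right)} = \left(\frac{1}{9} - 1\right) 2 = \left(- \frac{8}{9}\right) 2 = - \frac{16}{9}$)
$k{\left(S,p \right)} = \frac{256}{81}$ ($k{\left(S,p \right)} = \left(- \frac{16}{9}\right)^{2} = \frac{256}{81}$)
$-1 + k{\left(3,5 \right)} 59 = -1 + \frac{256}{81} \cdot 59 = -1 + \frac{15104}{81} = \frac{15023}{81}$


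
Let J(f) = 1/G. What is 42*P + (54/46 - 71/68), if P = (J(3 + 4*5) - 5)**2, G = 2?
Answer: 1330385/1564 ≈ 850.63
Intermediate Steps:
J(f) = 1/2
P = 81/4 (P = (1/2 - 5)**2 = (-9/2)**2 = 81/4 ≈ 20.250)
42*P + (54/46 - 71/68) = 42*(81/4) + (54/46 - 71/68) = 1701/2 + (54*(1/46) - 71*1/68) = 1701/2 + (27/23 - 71/68) = 1701/2 + 203/1564 = 1330385/1564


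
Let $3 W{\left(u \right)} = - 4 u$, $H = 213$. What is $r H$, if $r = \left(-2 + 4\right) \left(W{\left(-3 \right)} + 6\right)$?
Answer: $4260$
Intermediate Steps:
$W{\left(u \right)} = - \frac{4 u}{3}$ ($W{\left(u \right)} = \frac{\left(-4\right) u}{3} = - \frac{4 u}{3}$)
$r = 20$ ($r = \left(-2 + 4\right) \left(\left(- \frac{4}{3}\right) \left(-3\right) + 6\right) = 2 \left(4 + 6\right) = 2 \cdot 10 = 20$)
$r H = 20 \cdot 213 = 4260$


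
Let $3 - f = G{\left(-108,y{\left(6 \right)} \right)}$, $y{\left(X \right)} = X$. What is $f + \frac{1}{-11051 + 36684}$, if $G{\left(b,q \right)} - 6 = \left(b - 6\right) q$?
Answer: $\frac{17456074}{25633} \approx 681.0$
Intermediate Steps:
$G{\left(b,q \right)} = 6 + q \left(-6 + b\right)$ ($G{\left(b,q \right)} = 6 + \left(b - 6\right) q = 6 + \left(-6 + b\right) q = 6 + q \left(-6 + b\right)$)
$f = 681$ ($f = 3 - \left(6 - 36 - 648\right) = 3 - -678 = 3 + 678 = 681$)
$f + \frac{1}{-11051 + 36684} = 681 + \frac{1}{-11051 + 36684} = 681 + \frac{1}{25633} = \frac{17456074}{25633}$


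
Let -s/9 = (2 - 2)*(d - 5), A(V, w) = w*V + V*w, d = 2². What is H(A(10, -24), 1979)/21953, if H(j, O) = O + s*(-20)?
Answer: 1979/21953 ≈ 0.090147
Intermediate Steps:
d = 4
A(V, w) = 2*V*w (A(V, w) = V*w + V*w = 2*V*w)
s = 0 (s = -9*(2 - 2)*(4 - 5) = -0*(-1) = -9*0 = 0)
H(j, O) = O (H(j, O) = O + 0*(-20) = O + 0 = O)
H(A(10, -24), 1979)/21953 = 1979/21953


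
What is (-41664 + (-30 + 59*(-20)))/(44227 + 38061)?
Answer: -21437/41144 ≈ -0.52102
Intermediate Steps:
(-41664 + (-30 + 59*(-20)))/(44227 + 38061) = (-41664 + (-30 - 1180))/82288 = (-41664 - 1210)*(1/82288) = -42874*1/82288 = -21437/41144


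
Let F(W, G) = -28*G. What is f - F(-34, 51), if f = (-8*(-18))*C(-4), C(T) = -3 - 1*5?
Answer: 276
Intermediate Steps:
C(T) = -8 (C(T) = -3 - 5 = -8)
f = -1152 (f = -8*(-18)*(-8) = 144*(-8) = -1152)
f - F(-34, 51) = -1152 - (-28)*51 = -1152 - 1*(-1428) = -1152 + 1428 = 276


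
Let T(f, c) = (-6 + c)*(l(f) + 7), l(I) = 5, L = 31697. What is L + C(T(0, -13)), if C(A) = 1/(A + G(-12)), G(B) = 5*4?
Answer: 6592975/208 ≈ 31697.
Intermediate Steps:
G(B) = 20
T(f, c) = -72 + 12*c (T(f, c) = (-6 + c)*(5 + 7) = (-6 + c)*12 = -72 + 12*c)
C(A) = 1/(20 + A) (C(A) = 1/(A + 20) = 1/(20 + A))
L + C(T(0, -13)) = 31697 + 1/(20 + (-72 + 12*(-13))) = 31697 + 1/(20 + (-72 - 156)) = 31697 + 1/(20 - 228) = 31697 + 1/(-208) = 31697 - 1/208 = 6592975/208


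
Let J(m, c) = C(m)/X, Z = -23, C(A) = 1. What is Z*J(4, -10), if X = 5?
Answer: -23/5 ≈ -4.6000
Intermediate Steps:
J(m, c) = ⅕ (J(m, c) = 1/5 = 1*(⅕) = ⅕)
Z*J(4, -10) = -23*⅕ = -23/5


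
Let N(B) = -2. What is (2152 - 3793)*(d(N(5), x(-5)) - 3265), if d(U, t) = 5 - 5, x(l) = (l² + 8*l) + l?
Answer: 5357865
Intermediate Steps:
x(l) = l² + 9*l
d(U, t) = 0
(2152 - 3793)*(d(N(5), x(-5)) - 3265) = (2152 - 3793)*(0 - 3265) = -1641*(-3265) = 5357865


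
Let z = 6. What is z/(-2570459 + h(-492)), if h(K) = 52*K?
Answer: -6/2596043 ≈ -2.3112e-6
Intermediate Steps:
z/(-2570459 + h(-492)) = 6/(-2570459 + 52*(-492)) = 6/(-2570459 - 25584) = 6/(-2596043) = -1/2596043*6 = -6/2596043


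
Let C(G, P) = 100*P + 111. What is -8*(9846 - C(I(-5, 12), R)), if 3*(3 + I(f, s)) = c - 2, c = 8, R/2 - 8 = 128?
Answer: 139720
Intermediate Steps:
R = 272 (R = 16 + 2*128 = 16 + 256 = 272)
I(f, s) = -1 (I(f, s) = -3 + (8 - 2)/3 = -3 + (1/3)*6 = -3 + 2 = -1)
C(G, P) = 111 + 100*P
-8*(9846 - C(I(-5, 12), R)) = -8*(9846 - (111 + 100*272)) = -8*(9846 - (111 + 27200)) = -8*(9846 - 1*27311) = -8*(9846 - 27311) = -8*(-17465) = 139720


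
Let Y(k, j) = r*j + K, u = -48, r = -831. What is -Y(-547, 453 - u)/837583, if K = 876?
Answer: 415455/837583 ≈ 0.49602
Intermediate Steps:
Y(k, j) = 876 - 831*j (Y(k, j) = -831*j + 876 = 876 - 831*j)
-Y(-547, 453 - u)/837583 = -(876 - 831*(453 - 1*(-48)))/837583 = -(876 - 831*(453 + 48))/837583 = -(876 - 831*501)/837583 = -(876 - 416331)/837583 = -(-415455)/837583 = -1*(-415455/837583) = 415455/837583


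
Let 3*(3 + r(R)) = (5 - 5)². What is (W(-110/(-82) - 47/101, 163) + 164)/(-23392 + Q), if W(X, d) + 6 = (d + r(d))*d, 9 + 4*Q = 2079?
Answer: -52476/45749 ≈ -1.1470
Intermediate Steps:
Q = 1035/2 (Q = -9/4 + (¼)*2079 = -9/4 + 2079/4 = 1035/2 ≈ 517.50)
r(R) = -3 (r(R) = -3 + (5 - 5)²/3 = -3 + (⅓)*0² = -3 + (⅓)*0 = -3 + 0 = -3)
W(X, d) = -6 + d*(-3 + d) (W(X, d) = -6 + (d - 3)*d = -6 + (-3 + d)*d = -6 + d*(-3 + d))
(W(-110/(-82) - 47/101, 163) + 164)/(-23392 + Q) = ((-6 + 163² - 3*163) + 164)/(-23392 + 1035/2) = ((-6 + 26569 - 489) + 164)/(-45749/2) = (26074 + 164)*(-2/45749) = 26238*(-2/45749) = -52476/45749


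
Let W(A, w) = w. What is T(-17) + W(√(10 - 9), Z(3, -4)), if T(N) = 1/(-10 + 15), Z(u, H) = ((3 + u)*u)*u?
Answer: 271/5 ≈ 54.200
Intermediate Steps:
Z(u, H) = u²*(3 + u) (Z(u, H) = (u*(3 + u))*u = u²*(3 + u))
T(N) = ⅕ (T(N) = 1/5 = ⅕)
T(-17) + W(√(10 - 9), Z(3, -4)) = ⅕ + 3²*(3 + 3) = ⅕ + 9*6 = ⅕ + 54 = 271/5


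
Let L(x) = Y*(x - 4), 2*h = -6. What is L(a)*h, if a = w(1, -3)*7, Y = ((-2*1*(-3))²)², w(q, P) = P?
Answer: 97200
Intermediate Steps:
h = -3 (h = (½)*(-6) = -3)
Y = 1296 (Y = ((-2*(-3))²)² = (6²)² = 36² = 1296)
a = -21 (a = -3*7 = -21)
L(x) = -5184 + 1296*x (L(x) = 1296*(x - 4) = 1296*(-4 + x) = -5184 + 1296*x)
L(a)*h = (-5184 + 1296*(-21))*(-3) = (-5184 - 27216)*(-3) = -32400*(-3) = 97200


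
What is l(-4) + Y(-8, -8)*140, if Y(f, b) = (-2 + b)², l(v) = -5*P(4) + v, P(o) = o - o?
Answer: 13996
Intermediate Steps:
P(o) = 0
l(v) = v (l(v) = -5*0 + v = 0 + v = v)
l(-4) + Y(-8, -8)*140 = -4 + (-2 - 8)²*140 = -4 + (-10)²*140 = -4 + 100*140 = -4 + 14000 = 13996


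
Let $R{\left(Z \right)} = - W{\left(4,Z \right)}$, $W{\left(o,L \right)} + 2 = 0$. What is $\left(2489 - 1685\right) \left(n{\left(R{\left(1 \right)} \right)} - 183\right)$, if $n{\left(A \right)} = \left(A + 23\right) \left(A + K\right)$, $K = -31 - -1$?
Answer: $-709932$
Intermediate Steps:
$W{\left(o,L \right)} = -2$ ($W{\left(o,L \right)} = -2 + 0 = -2$)
$R{\left(Z \right)} = 2$ ($R{\left(Z \right)} = \left(-1\right) \left(-2\right) = 2$)
$K = -30$ ($K = -31 + 1 = -30$)
$n{\left(A \right)} = \left(-30 + A\right) \left(23 + A\right)$ ($n{\left(A \right)} = \left(A + 23\right) \left(A - 30\right) = \left(23 + A\right) \left(-30 + A\right) = \left(-30 + A\right) \left(23 + A\right)$)
$\left(2489 - 1685\right) \left(n{\left(R{\left(1 \right)} \right)} - 183\right) = \left(2489 - 1685\right) \left(\left(-690 + 2^{2} - 14\right) - 183\right) = 804 \left(\left(-690 + 4 - 14\right) - 183\right) = 804 \left(-700 - 183\right) = 804 \left(-883\right) = -709932$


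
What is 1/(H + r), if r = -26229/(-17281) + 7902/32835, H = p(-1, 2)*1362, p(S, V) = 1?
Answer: 17194595/23449274259 ≈ 0.00073327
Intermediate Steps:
H = 1362 (H = 1*1362 = 1362)
r = 30235869/17194595 (r = -26229*(-1/17281) + 7902*(1/32835) = 26229/17281 + 2634/10945 = 30235869/17194595 ≈ 1.7585)
1/(H + r) = 1/(1362 + 30235869/17194595) = 1/(23449274259/17194595) = 17194595/23449274259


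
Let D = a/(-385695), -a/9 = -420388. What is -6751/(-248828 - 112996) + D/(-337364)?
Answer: 2715451949637/145309867400480 ≈ 0.018687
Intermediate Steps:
a = 3783492 (a = -9*(-420388) = 3783492)
D = -420388/42855 (D = 3783492/(-385695) = 3783492*(-1/385695) = -420388/42855 ≈ -9.8095)
-6751/(-248828 - 112996) + D/(-337364) = -6751/(-248828 - 112996) - 420388/42855/(-337364) = -6751/(-361824) - 420388/42855*(-1/337364) = -6751*(-1/361824) + 105097/3614433555 = 6751/361824 + 105097/3614433555 = 2715451949637/145309867400480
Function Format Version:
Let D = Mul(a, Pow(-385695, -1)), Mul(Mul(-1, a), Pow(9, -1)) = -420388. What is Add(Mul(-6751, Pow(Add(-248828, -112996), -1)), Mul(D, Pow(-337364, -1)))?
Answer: Rational(2715451949637, 145309867400480) ≈ 0.018687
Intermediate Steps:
a = 3783492 (a = Mul(-9, -420388) = 3783492)
D = Rational(-420388, 42855) (D = Mul(3783492, Pow(-385695, -1)) = Mul(3783492, Rational(-1, 385695)) = Rational(-420388, 42855) ≈ -9.8095)
Add(Mul(-6751, Pow(Add(-248828, -112996), -1)), Mul(D, Pow(-337364, -1))) = Add(Mul(-6751, Pow(Add(-248828, -112996), -1)), Mul(Rational(-420388, 42855), Pow(-337364, -1))) = Add(Mul(-6751, Pow(-361824, -1)), Mul(Rational(-420388, 42855), Rational(-1, 337364))) = Add(Mul(-6751, Rational(-1, 361824)), Rational(105097, 3614433555)) = Add(Rational(6751, 361824), Rational(105097, 3614433555)) = Rational(2715451949637, 145309867400480)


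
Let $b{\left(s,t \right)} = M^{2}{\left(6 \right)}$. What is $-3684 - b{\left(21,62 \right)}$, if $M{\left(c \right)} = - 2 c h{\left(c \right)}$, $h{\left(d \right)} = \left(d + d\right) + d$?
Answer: $-50340$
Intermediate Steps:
$h{\left(d \right)} = 3 d$ ($h{\left(d \right)} = 2 d + d = 3 d$)
$M{\left(c \right)} = - 6 c^{2}$ ($M{\left(c \right)} = - 2 c 3 c = - 6 c^{2}$)
$b{\left(s,t \right)} = 46656$ ($b{\left(s,t \right)} = \left(- 6 \cdot 6^{2}\right)^{2} = \left(\left(-6\right) 36\right)^{2} = \left(-216\right)^{2} = 46656$)
$-3684 - b{\left(21,62 \right)} = -3684 - 46656 = -50340$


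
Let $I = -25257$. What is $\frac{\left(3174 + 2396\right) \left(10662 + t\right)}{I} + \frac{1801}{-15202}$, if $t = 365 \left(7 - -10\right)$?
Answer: $- \frac{1428261074237}{383956914} \approx -3719.8$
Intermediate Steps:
$t = 6205$ ($t = 365 \left(7 + 10\right) = 365 \cdot 17 = 6205$)
$\frac{\left(3174 + 2396\right) \left(10662 + t\right)}{I} + \frac{1801}{-15202} = \frac{\left(3174 + 2396\right) \left(10662 + 6205\right)}{-25257} + \frac{1801}{-15202} = 5570 \cdot 16867 \left(- \frac{1}{25257}\right) + 1801 \left(- \frac{1}{15202}\right) = 93949190 \left(- \frac{1}{25257}\right) - \frac{1801}{15202} = - \frac{93949190}{25257} - \frac{1801}{15202} = - \frac{1428261074237}{383956914}$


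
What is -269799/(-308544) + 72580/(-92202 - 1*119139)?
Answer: 11541822313/21735999168 ≈ 0.53100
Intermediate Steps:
-269799/(-308544) + 72580/(-92202 - 1*119139) = -269799*(-1/308544) + 72580/(-92202 - 119139) = 89933/102848 + 72580/(-211341) = 89933/102848 + 72580*(-1/211341) = 89933/102848 - 72580/211341 = 11541822313/21735999168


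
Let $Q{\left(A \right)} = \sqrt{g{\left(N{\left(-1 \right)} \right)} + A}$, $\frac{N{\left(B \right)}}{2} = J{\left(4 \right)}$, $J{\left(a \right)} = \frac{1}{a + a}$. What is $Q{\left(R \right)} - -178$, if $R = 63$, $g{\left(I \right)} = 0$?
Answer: $178 + 3 \sqrt{7} \approx 185.94$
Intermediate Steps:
$J{\left(a \right)} = \frac{1}{2 a}$
$N{\left(B \right)} = \frac{1}{4}$ ($N{\left(B \right)} = 2 \frac{1}{2 \cdot 4} = 2 \cdot \frac{1}{2} \cdot \frac{1}{4} = 2 \cdot \frac{1}{8} = \frac{1}{4}$)
$Q{\left(A \right)} = \sqrt{A}$ ($Q{\left(A \right)} = \sqrt{0 + A} = \sqrt{A}$)
$Q{\left(R \right)} - -178 = \sqrt{63} - -178 = 3 \sqrt{7} + 178 = 178 + 3 \sqrt{7}$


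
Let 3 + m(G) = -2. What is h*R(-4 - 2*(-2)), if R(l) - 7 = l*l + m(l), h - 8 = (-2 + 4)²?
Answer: 24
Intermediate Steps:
h = 12 (h = 8 + (-2 + 4)² = 8 + 2² = 8 + 4 = 12)
m(G) = -5 (m(G) = -3 - 2 = -5)
R(l) = 2 + l² (R(l) = 7 + (l*l - 5) = 7 + (l² - 5) = 7 + (-5 + l²) = 2 + l²)
h*R(-4 - 2*(-2)) = 12*(2 + (-4 - 2*(-2))²) = 12*(2 + (-4 + 4)²) = 12*(2 + 0²) = 12*(2 + 0) = 12*2 = 24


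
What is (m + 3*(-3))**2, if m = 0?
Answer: 81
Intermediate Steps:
(m + 3*(-3))**2 = (0 + 3*(-3))**2 = (0 - 9)**2 = (-9)**2 = 81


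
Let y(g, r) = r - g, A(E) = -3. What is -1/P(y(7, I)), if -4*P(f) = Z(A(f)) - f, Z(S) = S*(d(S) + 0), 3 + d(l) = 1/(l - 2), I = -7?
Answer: 10/59 ≈ 0.16949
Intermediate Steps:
d(l) = -3 + 1/(-2 + l) (d(l) = -3 + 1/(l - 2) = -3 + 1/(-2 + l))
Z(S) = S*(7 - 3*S)/(-2 + S) (Z(S) = S*((7 - 3*S)/(-2 + S) + 0) = S*((7 - 3*S)/(-2 + S)) = S*(7 - 3*S)/(-2 + S))
P(f) = -12/5 + f/4 (P(f) = -(-3*(7 - 3*(-3))/(-2 - 3) - f)/4 = -(-3*(7 + 9)/(-5) - f)/4 = -(-3*(-⅕)*16 - f)/4 = -(48/5 - f)/4 = -12/5 + f/4)
-1/P(y(7, I)) = -1/(-12/5 + (-7 - 1*7)/4) = -1/(-12/5 + (-7 - 7)/4) = -1/(-12/5 + (¼)*(-14)) = -1/(-12/5 - 7/2) = -1/(-59/10) = -1*(-10/59) = 10/59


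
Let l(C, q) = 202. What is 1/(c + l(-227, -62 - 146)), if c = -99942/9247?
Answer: 9247/1767952 ≈ 0.0052303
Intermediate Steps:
c = -99942/9247 (c = -99942*1/9247 = -99942/9247 ≈ -10.808)
1/(c + l(-227, -62 - 146)) = 1/(-99942/9247 + 202) = 1/(1767952/9247) = 9247/1767952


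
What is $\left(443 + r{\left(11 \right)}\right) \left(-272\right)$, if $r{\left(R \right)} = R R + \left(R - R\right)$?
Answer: $-153408$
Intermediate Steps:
$r{\left(R \right)} = R^{2}$ ($r{\left(R \right)} = R^{2} + 0 = R^{2}$)
$\left(443 + r{\left(11 \right)}\right) \left(-272\right) = \left(443 + 11^{2}\right) \left(-272\right) = \left(443 + 121\right) \left(-272\right) = 564 \left(-272\right) = -153408$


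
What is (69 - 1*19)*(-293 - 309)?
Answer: -30100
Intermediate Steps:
(69 - 1*19)*(-293 - 309) = (69 - 19)*(-602) = 50*(-602) = -30100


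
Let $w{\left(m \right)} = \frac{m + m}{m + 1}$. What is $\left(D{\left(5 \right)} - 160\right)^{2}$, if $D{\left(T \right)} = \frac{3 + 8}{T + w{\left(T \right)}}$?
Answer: $\frac{10029889}{400} \approx 25075.0$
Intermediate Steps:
$w{\left(m \right)} = \frac{2 m}{1 + m}$
$D{\left(T \right)} = \frac{11}{T + \frac{2 T}{1 + T}}$ ($D{\left(T \right)} = \frac{3 + 8}{T + \frac{2 T}{1 + T}} = \frac{11}{T + \frac{2 T}{1 + T}}$)
$\left(D{\left(5 \right)} - 160\right)^{2} = \left(\frac{11 \left(1 + 5\right)}{5 \left(3 + 5\right)} - 160\right)^{2} = \left(11 \cdot \frac{1}{5} \cdot \frac{1}{8} \cdot 6 - 160\right)^{2} = \left(\frac{33}{20} - 160\right)^{2} = \left(- \frac{3167}{20}\right)^{2} = \frac{10029889}{400}$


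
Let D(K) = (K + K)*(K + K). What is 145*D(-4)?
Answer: 9280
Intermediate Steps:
D(K) = 4*K² (D(K) = (2*K)*(2*K) = 4*K²)
145*D(-4) = 145*(4*(-4)²) = 145*(4*16) = 145*64 = 9280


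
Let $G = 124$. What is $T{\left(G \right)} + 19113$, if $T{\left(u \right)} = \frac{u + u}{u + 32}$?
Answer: $\frac{745469}{39} \approx 19115.0$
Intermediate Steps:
$T{\left(u \right)} = \frac{2 u}{32 + u}$
$T{\left(G \right)} + 19113 = 2 \cdot 124 \frac{1}{32 + 124} + 19113 = 2 \cdot 124 \cdot \frac{1}{156} + 19113 = \frac{62}{39} + 19113 = \frac{745469}{39}$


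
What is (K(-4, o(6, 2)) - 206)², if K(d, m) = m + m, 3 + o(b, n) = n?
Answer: 43264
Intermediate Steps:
o(b, n) = -3 + n
K(d, m) = 2*m
(K(-4, o(6, 2)) - 206)² = (2*(-3 + 2) - 206)² = (2*(-1) - 206)² = (-2 - 206)² = (-208)² = 43264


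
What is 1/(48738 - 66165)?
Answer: -1/17427 ≈ -5.7382e-5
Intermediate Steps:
1/(48738 - 66165) = 1/(-17427) = -1/17427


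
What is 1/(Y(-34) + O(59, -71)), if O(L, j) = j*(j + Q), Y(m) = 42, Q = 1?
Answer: 1/5012 ≈ 0.00019952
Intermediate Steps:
O(L, j) = j*(1 + j) (O(L, j) = j*(j + 1) = j*(1 + j))
1/(Y(-34) + O(59, -71)) = 1/(42 - 71*(1 - 71)) = 1/(42 - 71*(-70)) = 1/(42 + 4970) = 1/5012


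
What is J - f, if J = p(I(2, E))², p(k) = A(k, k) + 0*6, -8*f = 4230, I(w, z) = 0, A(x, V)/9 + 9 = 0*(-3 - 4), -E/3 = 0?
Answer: 28359/4 ≈ 7089.8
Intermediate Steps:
E = 0 (E = -3*0 = 0)
A(x, V) = -81 (A(x, V) = -81 + 9*(0*(-3 - 4)) = -81 + 9*(0*(-7)) = -81 + 9*0 = -81 + 0 = -81)
f = -2115/4 (f = -⅛*4230 = -2115/4 ≈ -528.75)
p(k) = -81 (p(k) = -81 + 0*6 = -81 + 0 = -81)
J = 6561 (J = (-81)² = 6561)
J - f = 6561 - 1*(-2115/4) = 6561 + 2115/4 = 28359/4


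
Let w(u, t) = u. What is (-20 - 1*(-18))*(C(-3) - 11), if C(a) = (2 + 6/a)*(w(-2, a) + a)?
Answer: 22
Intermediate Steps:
C(a) = (-2 + a)*(2 + 6/a) (C(a) = (2 + 6/a)*(-2 + a) = (-2 + a)*(2 + 6/a))
(-20 - 1*(-18))*(C(-3) - 11) = (-20 - 1*(-18))*((2 - 12/(-3) + 2*(-3)) - 11) = (-20 + 18)*((2 - 12*(-⅓) - 6) - 11) = -2*((2 + 4 - 6) - 11) = -2*(0 - 11) = -2*(-11) = 22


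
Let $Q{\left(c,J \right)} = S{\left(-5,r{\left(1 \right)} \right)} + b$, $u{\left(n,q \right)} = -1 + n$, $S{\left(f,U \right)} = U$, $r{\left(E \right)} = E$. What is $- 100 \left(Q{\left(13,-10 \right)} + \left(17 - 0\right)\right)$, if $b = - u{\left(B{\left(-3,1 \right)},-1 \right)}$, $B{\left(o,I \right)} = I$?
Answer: $-1800$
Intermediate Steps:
$b = 0$ ($b = - (-1 + 1) = \left(-1\right) 0 = 0$)
$Q{\left(c,J \right)} = 1$ ($Q{\left(c,J \right)} = 1 + 0 = 1$)
$- 100 \left(Q{\left(13,-10 \right)} + \left(17 - 0\right)\right) = - 100 \left(1 + \left(17 - 0\right)\right) = - 100 \left(1 + \left(17 + 0\right)\right) = - 100 \left(1 + 17\right) = \left(-100\right) 18 = -1800$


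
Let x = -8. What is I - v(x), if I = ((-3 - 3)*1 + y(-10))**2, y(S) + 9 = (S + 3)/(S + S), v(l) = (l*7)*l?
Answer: -93351/400 ≈ -233.38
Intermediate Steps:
v(l) = 7*l**2 (v(l) = (7*l)*l = 7*l**2)
y(S) = -9 + (3 + S)/(2*S) (y(S) = -9 + (S + 3)/(S + S) = -9 + (3 + S)/((2*S)) = -9 + (3 + S)*(1/(2*S)) = -9 + (3 + S)/(2*S))
I = 85849/400 (I = ((-3 - 3)*1 + (1/2)*(3 - 17*(-10))/(-10))**2 = (-6*1 + (1/2)*(-1/10)*(3 + 170))**2 = (-6 + (1/2)*(-1/10)*173)**2 = (-6 - 173/20)**2 = (-293/20)**2 = 85849/400 ≈ 214.62)
I - v(x) = 85849/400 - 7*(-8)**2 = 85849/400 - 7*64 = 85849/400 - 1*448 = 85849/400 - 448 = -93351/400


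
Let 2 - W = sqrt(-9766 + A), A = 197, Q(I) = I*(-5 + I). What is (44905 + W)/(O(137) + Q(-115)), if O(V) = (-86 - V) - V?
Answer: 14969/4480 - I*sqrt(9569)/13440 ≈ 3.3413 - 0.0072784*I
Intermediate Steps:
W = 2 - I*sqrt(9569) (W = 2 - sqrt(-9766 + 197) = 2 - sqrt(-9569) = 2 - I*sqrt(9569) ≈ 2.0 - 97.821*I)
O(V) = -86 - 2*V
(44905 + W)/(O(137) + Q(-115)) = (44905 + (2 - I*sqrt(9569)))/((-86 - 2*137) - 115*(-5 - 115)) = (44907 - I*sqrt(9569))/((-86 - 274) - 115*(-120)) = (44907 - I*sqrt(9569))/(-360 + 13800) = (44907 - I*sqrt(9569))/13440 = (44907 - I*sqrt(9569))*(1/13440) = 14969/4480 - I*sqrt(9569)/13440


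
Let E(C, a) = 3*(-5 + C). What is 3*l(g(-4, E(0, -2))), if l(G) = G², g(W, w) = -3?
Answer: 27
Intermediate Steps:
E(C, a) = -15 + 3*C
3*l(g(-4, E(0, -2))) = 3*(-3)² = 3*9 = 27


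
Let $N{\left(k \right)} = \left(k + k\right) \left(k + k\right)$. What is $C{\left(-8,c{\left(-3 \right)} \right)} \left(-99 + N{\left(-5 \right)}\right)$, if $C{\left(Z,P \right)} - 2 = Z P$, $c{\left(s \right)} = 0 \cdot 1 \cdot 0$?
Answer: $2$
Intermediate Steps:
$c{\left(s \right)} = 0$ ($c{\left(s \right)} = 0 \cdot 0 = 0$)
$N{\left(k \right)} = 4 k^{2}$ ($N{\left(k \right)} = 2 k 2 k = 4 k^{2}$)
$C{\left(Z,P \right)} = 2 + P Z$ ($C{\left(Z,P \right)} = 2 + Z P = 2 + P Z$)
$C{\left(-8,c{\left(-3 \right)} \right)} \left(-99 + N{\left(-5 \right)}\right) = \left(2 + 0 \left(-8\right)\right) \left(-99 + 4 \left(-5\right)^{2}\right) = \left(2 + 0\right) \left(-99 + 4 \cdot 25\right) = 2 \left(-99 + 100\right) = 2 \cdot 1 = 2$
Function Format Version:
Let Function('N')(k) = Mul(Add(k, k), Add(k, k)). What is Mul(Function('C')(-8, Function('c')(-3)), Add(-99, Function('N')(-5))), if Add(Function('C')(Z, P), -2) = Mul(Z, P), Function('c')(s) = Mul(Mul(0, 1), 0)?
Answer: 2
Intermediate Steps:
Function('c')(s) = 0 (Function('c')(s) = Mul(0, 0) = 0)
Function('N')(k) = Mul(4, Pow(k, 2)) (Function('N')(k) = Mul(Mul(2, k), Mul(2, k)) = Mul(4, Pow(k, 2)))
Function('C')(Z, P) = Add(2, Mul(P, Z)) (Function('C')(Z, P) = Add(2, Mul(Z, P)) = Add(2, Mul(P, Z)))
Mul(Function('C')(-8, Function('c')(-3)), Add(-99, Function('N')(-5))) = Mul(Add(2, Mul(0, -8)), Add(-99, Mul(4, Pow(-5, 2)))) = Mul(Add(2, 0), Add(-99, Mul(4, 25))) = Mul(2, Add(-99, 100)) = Mul(2, 1) = 2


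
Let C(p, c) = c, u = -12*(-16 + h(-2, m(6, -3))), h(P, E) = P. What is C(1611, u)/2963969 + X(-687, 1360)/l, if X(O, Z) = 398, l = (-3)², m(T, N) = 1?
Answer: 1179661606/26675721 ≈ 44.222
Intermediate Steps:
l = 9
u = 216 (u = -12*(-16 - 2) = -12*(-18) = 216)
C(1611, u)/2963969 + X(-687, 1360)/l = 216/2963969 + 398/9 = 1179661606/26675721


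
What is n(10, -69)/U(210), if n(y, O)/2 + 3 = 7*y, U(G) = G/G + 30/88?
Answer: 5896/59 ≈ 99.932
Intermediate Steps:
U(G) = 59/44 (U(G) = 1 + 30*(1/88) = 1 + 15/44 = 59/44)
n(y, O) = -6 + 14*y (n(y, O) = -6 + 2*(7*y) = -6 + 14*y)
n(10, -69)/U(210) = (-6 + 14*10)/(59/44) = (-6 + 140)*(44/59) = 134*(44/59) = 5896/59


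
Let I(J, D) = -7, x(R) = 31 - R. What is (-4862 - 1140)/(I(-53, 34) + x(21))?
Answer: -6002/3 ≈ -2000.7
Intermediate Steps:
(-4862 - 1140)/(I(-53, 34) + x(21)) = (-4862 - 1140)/(-7 + (31 - 1*21)) = -6002/(-7 + (31 - 21)) = -6002/(-7 + 10) = -6002/3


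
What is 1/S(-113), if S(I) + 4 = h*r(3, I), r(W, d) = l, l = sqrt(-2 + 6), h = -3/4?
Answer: -2/11 ≈ -0.18182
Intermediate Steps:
h = -3/4 (h = -3*1/4 = -3/4 ≈ -0.75000)
l = 2 (l = sqrt(4) = 2)
r(W, d) = 2
S(I) = -11/2 (S(I) = -4 - 3/4*2 = -4 - 3/2 = -11/2)
1/S(-113) = 1/(-11/2) = -2/11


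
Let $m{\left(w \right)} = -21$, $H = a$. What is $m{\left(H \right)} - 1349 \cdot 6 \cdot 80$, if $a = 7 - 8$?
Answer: $-647541$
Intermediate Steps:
$a = -1$
$H = -1$
$m{\left(H \right)} - 1349 \cdot 6 \cdot 80 = -21 - 1349 \cdot 6 \cdot 80 = -21 - 647520 = -647541$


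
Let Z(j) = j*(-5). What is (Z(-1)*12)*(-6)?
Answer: -360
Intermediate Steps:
Z(j) = -5*j
(Z(-1)*12)*(-6) = (-5*(-1)*12)*(-6) = (5*12)*(-6) = 60*(-6) = -360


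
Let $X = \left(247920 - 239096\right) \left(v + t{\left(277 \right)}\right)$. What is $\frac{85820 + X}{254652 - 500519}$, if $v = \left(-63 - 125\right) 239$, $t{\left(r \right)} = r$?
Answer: $\frac{393949900}{245867} \approx 1602.3$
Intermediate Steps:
$v = -44932$ ($v = \left(-188\right) 239 = -44932$)
$X = -394035720$ ($X = \left(247920 - 239096\right) \left(-44932 + 277\right) = 8824 \left(-44655\right) = -394035720$)
$\frac{85820 + X}{254652 - 500519} = \frac{85820 - 394035720}{254652 - 500519} = - \frac{393949900}{-245867} = \left(-393949900\right) \left(- \frac{1}{245867}\right) = \frac{393949900}{245867}$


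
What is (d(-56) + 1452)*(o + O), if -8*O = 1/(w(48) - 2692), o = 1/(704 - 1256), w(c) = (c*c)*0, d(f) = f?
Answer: -915427/371496 ≈ -2.4642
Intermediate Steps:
w(c) = 0 (w(c) = c**2*0 = 0)
o = -1/552 (o = 1/(-552) = -1/552 ≈ -0.0018116)
O = 1/21536 (O = -1/(8*(0 - 2692)) = -1/8/(-2692) = -1/8*(-1/2692) = 1/21536 ≈ 4.6434e-5)
(d(-56) + 1452)*(o + O) = (-56 + 1452)*(-1/552 + 1/21536) = 1396*(-2623/1485984) = -915427/371496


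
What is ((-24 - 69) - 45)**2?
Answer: 19044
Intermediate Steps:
((-24 - 69) - 45)**2 = (-93 - 45)**2 = (-138)**2 = 19044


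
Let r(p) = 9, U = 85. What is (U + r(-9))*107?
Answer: 10058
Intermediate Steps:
(U + r(-9))*107 = (85 + 9)*107 = 94*107 = 10058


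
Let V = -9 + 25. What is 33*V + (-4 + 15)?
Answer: 539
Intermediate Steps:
V = 16
33*V + (-4 + 15) = 33*16 + (-4 + 15) = 528 + 11 = 539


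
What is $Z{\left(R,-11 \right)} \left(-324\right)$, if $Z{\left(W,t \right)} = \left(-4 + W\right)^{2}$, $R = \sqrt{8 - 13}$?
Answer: $-3564 + 2592 i \sqrt{5} \approx -3564.0 + 5795.9 i$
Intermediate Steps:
$R = i \sqrt{5}$ ($R = \sqrt{-5} = i \sqrt{5} \approx 2.2361 i$)
$Z{\left(R,-11 \right)} \left(-324\right) = \left(-4 + i \sqrt{5}\right)^{2} \left(-324\right) = - 324 \left(-4 + i \sqrt{5}\right)^{2}$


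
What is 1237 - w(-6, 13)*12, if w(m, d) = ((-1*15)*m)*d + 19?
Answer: -13031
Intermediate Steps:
w(m, d) = 19 - 15*d*m (w(m, d) = (-15*m)*d + 19 = -15*d*m + 19 = 19 - 15*d*m)
1237 - w(-6, 13)*12 = 1237 - (19 - 15*13*(-6))*12 = 1237 - (19 + 1170)*12 = 1237 - 1189*12 = 1237 - 1*14268 = 1237 - 14268 = -13031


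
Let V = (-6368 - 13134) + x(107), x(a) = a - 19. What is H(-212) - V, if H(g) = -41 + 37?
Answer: 19410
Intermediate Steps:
x(a) = -19 + a
V = -19414 (V = (-6368 - 13134) + (-19 + 107) = -19502 + 88 = -19414)
H(g) = -4
H(-212) - V = -4 - 1*(-19414) = -4 + 19414 = 19410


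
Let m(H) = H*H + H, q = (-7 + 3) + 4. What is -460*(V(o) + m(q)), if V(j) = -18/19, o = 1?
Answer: 8280/19 ≈ 435.79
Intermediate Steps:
V(j) = -18/19 (V(j) = -18*1/19 = -18/19)
q = 0 (q = -4 + 4 = 0)
m(H) = H + H**2 (m(H) = H**2 + H = H + H**2)
-460*(V(o) + m(q)) = -460*(-18/19 + 0*(1 + 0)) = -460*(-18/19 + 0*1) = -460*(-18/19 + 0) = -460*(-18/19) = 8280/19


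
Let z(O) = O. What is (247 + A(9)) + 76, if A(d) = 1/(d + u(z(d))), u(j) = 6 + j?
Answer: 7753/24 ≈ 323.04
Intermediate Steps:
A(d) = 1/(6 + 2*d) (A(d) = 1/(d + (6 + d)) = 1/(6 + 2*d))
(247 + A(9)) + 76 = (247 + 1/(2*(3 + 9))) + 76 = (247 + (½)/12) + 76 = (247 + (½)*(1/12)) + 76 = (247 + 1/24) + 76 = 5929/24 + 76 = 7753/24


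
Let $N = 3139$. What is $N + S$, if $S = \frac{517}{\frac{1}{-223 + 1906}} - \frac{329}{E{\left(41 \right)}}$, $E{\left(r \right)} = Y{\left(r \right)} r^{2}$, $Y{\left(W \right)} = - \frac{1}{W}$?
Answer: $\frac{35803579}{41} \approx 8.7326 \cdot 10^{5}$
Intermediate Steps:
$E{\left(r \right)} = - r$ ($E{\left(r \right)} = - \frac{1}{r} r^{2} = - r$)
$S = \frac{35674880}{41}$ ($S = \frac{517}{\frac{1}{-223 + 1906}} - \frac{329}{\left(-1\right) 41} = \frac{517}{\frac{1}{1683}} - \frac{329}{-41} = 517 \frac{1}{\frac{1}{1683}} - - \frac{329}{41} = 517 \cdot 1683 + \frac{329}{41} = 870111 + \frac{329}{41} = \frac{35674880}{41} \approx 8.7012 \cdot 10^{5}$)
$N + S = 3139 + \frac{35674880}{41} = \frac{35803579}{41}$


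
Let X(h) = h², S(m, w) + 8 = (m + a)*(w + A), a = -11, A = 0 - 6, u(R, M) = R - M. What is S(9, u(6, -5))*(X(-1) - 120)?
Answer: 2142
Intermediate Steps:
A = -6
S(m, w) = -8 + (-11 + m)*(-6 + w) (S(m, w) = -8 + (m - 11)*(w - 6) = -8 + (-11 + m)*(-6 + w))
S(9, u(6, -5))*(X(-1) - 120) = (58 - 11*(6 - 1*(-5)) - 6*9 + 9*(6 - 1*(-5)))*((-1)² - 120) = (58 - 11*(6 + 5) - 54 + 9*(6 + 5))*(1 - 120) = (58 - 11*11 - 54 + 9*11)*(-119) = (58 - 121 - 54 + 99)*(-119) = -18*(-119) = 2142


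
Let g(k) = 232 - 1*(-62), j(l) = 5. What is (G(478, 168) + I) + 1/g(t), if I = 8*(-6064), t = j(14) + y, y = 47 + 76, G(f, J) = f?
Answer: -14121995/294 ≈ -48034.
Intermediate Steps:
y = 123
t = 128 (t = 5 + 123 = 128)
g(k) = 294 (g(k) = 232 + 62 = 294)
I = -48512
(G(478, 168) + I) + 1/g(t) = (478 - 48512) + 1/294 = -48034 + 1/294 = -14121995/294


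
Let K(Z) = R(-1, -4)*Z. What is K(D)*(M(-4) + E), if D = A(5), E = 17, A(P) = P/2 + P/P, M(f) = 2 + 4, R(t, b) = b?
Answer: -322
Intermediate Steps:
M(f) = 6
A(P) = 1 + P/2 (A(P) = P*(½) + 1 = P/2 + 1 = 1 + P/2)
D = 7/2 (D = 1 + (½)*5 = 1 + 5/2 = 7/2 ≈ 3.5000)
K(Z) = -4*Z
K(D)*(M(-4) + E) = (-4*7/2)*(6 + 17) = -14*23 = -322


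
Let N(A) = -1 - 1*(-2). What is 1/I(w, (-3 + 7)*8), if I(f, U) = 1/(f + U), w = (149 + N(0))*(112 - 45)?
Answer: 10082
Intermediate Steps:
N(A) = 1 (N(A) = -1 + 2 = 1)
w = 10050 (w = (149 + 1)*(112 - 45) = 150*67 = 10050)
I(f, U) = 1/(U + f)
1/I(w, (-3 + 7)*8) = 1/(1/((-3 + 7)*8 + 10050)) = 1/(1/(4*8 + 10050)) = 1/(1/(32 + 10050)) = 1/(1/10082) = 10082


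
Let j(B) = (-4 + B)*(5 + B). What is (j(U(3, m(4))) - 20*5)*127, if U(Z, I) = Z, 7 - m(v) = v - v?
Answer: -13716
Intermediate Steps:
m(v) = 7 (m(v) = 7 - (v - v) = 7 - 1*0 = 7 + 0 = 7)
(j(U(3, m(4))) - 20*5)*127 = ((-20 + 3 + 3²) - 20*5)*127 = ((-20 + 3 + 9) - 100)*127 = (-8 - 100)*127 = -108*127 = -13716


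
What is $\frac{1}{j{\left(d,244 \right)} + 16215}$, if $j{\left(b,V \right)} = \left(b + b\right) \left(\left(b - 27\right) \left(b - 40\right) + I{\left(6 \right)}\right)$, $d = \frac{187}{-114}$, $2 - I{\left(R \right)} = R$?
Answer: $\frac{740772}{9123034403} \approx 8.1198 \cdot 10^{-5}$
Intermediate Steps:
$I{\left(R \right)} = 2 - R$
$d = - \frac{187}{114}$ ($d = 187 \left(- \frac{1}{114}\right) = - \frac{187}{114} \approx -1.6404$)
$j{\left(b,V \right)} = 2 b \left(-4 + \left(-40 + b\right) \left(-27 + b\right)\right)$ ($j{\left(b,V \right)} = \left(b + b\right) \left(\left(b - 27\right) \left(b - 40\right) + \left(2 - 6\right)\right) = 2 b \left(\left(-27 + b\right) \left(-40 + b\right) + \left(2 - 6\right)\right) = 2 b \left(\left(-40 + b\right) \left(-27 + b\right) - 4\right) = 2 b \left(-4 + \left(-40 + b\right) \left(-27 + b\right)\right)$)
$\frac{1}{j{\left(d,244 \right)} + 16215} = \frac{1}{2 \left(- \frac{187}{114}\right) \left(1076 + \left(- \frac{187}{114}\right)^{2} - - \frac{12529}{114}\right) + 16215} = \frac{1}{2 \left(- \frac{187}{114}\right) \left(1076 + \frac{34969}{12996} + \frac{12529}{114}\right) + 16215} = \frac{1}{2 \left(- \frac{187}{114}\right) \frac{15446971}{12996} + 16215} = \frac{1}{- \frac{2888583577}{740772} + 16215} = \frac{1}{\frac{9123034403}{740772}} = \frac{740772}{9123034403}$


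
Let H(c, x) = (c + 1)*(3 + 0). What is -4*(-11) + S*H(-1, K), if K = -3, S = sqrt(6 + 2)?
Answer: 44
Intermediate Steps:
S = 2*sqrt(2) (S = sqrt(8) = 2*sqrt(2) ≈ 2.8284)
H(c, x) = 3 + 3*c (H(c, x) = (1 + c)*3 = 3 + 3*c)
-4*(-11) + S*H(-1, K) = -4*(-11) + (2*sqrt(2))*(3 + 3*(-1)) = 44 + (2*sqrt(2))*(3 - 3) = 44 + (2*sqrt(2))*0 = 44 + 0 = 44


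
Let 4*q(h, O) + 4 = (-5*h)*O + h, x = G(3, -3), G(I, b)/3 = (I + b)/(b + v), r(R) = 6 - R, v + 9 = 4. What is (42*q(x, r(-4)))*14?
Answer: -588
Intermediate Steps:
v = -5 (v = -9 + 4 = -5)
G(I, b) = 3*(I + b)/(-5 + b) (G(I, b) = 3*((I + b)/(b - 5)) = 3*((I + b)/(-5 + b)) = 3*(I + b)/(-5 + b))
x = 0 (x = 3*(3 - 3)/(-5 - 3) = 3*0/(-8) = 3*(-1/8)*0 = 0)
q(h, O) = -1 + h/4 - 5*O*h/4 (q(h, O) = -1 + ((-5*h)*O + h)/4 = -1 + (-5*O*h + h)/4 = -1 + (h - 5*O*h)/4 = -1 + (h/4 - 5*O*h/4) = -1 + h/4 - 5*O*h/4)
(42*q(x, r(-4)))*14 = (42*(-1 + (1/4)*0 - 5/4*(6 - 1*(-4))*0))*14 = (42*(-1 + 0 - 5/4*(6 + 4)*0))*14 = (42*(-1 + 0 - 5/4*10*0))*14 = (42*(-1 + 0 + 0))*14 = (42*(-1))*14 = -42*14 = -588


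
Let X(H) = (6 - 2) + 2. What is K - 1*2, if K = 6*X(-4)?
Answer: 34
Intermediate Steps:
X(H) = 6 (X(H) = 4 + 2 = 6)
K = 36 (K = 6*6 = 36)
K - 1*2 = 36 - 1*2 = 36 - 2 = 34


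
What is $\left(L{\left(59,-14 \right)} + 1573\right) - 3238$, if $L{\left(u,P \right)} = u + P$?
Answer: $-1620$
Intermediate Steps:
$L{\left(u,P \right)} = P + u$
$\left(L{\left(59,-14 \right)} + 1573\right) - 3238 = \left(\left(-14 + 59\right) + 1573\right) - 3238 = \left(45 + 1573\right) - 3238 = 1618 - 3238 = -1620$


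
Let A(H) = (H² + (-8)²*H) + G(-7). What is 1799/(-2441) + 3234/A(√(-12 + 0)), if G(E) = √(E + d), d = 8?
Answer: -25068323/17182199 - 59136*I*√3/7039 ≈ -1.459 - 14.551*I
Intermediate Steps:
G(E) = √(8 + E) (G(E) = √(E + 8) = √(8 + E))
A(H) = 1 + H² + 64*H (A(H) = (H² + (-8)²*H) + √(8 - 7) = (H² + 64*H) + √1 = (H² + 64*H) + 1 = 1 + H² + 64*H)
1799/(-2441) + 3234/A(√(-12 + 0)) = 1799/(-2441) + 3234/(1 + (√(-12 + 0))² + 64*√(-12 + 0)) = 1799*(-1/2441) + 3234/(1 + (√(-12))² + 64*√(-12)) = -1799/2441 + 3234/(1 + (2*I*√3)² + 64*(2*I*√3)) = -1799/2441 + 3234/(1 - 12 + 128*I*√3) = -1799/2441 + 3234/(-11 + 128*I*√3)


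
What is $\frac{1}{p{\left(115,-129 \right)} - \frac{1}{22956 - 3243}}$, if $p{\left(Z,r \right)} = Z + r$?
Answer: $- \frac{19713}{275983} \approx -0.071428$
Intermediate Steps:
$\frac{1}{p{\left(115,-129 \right)} - \frac{1}{22956 - 3243}} = \frac{1}{\left(115 - 129\right) - \frac{1}{22956 - 3243}} = \frac{1}{-14 - \frac{1}{19713}} = \frac{1}{- \frac{275983}{19713}} = - \frac{19713}{275983}$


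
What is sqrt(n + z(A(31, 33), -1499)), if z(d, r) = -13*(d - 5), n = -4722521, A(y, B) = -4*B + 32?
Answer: 2*I*sqrt(1180289) ≈ 2172.8*I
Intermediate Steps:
A(y, B) = 32 - 4*B
z(d, r) = 65 - 13*d (z(d, r) = -13*(-5 + d) = 65 - 13*d)
sqrt(n + z(A(31, 33), -1499)) = sqrt(-4722521 + (65 - 13*(32 - 4*33))) = sqrt(-4722521 + (65 - 13*(32 - 132))) = sqrt(-4722521 + (65 - 13*(-100))) = sqrt(-4722521 + (65 + 1300)) = sqrt(-4722521 + 1365) = sqrt(-4721156) = 2*I*sqrt(1180289)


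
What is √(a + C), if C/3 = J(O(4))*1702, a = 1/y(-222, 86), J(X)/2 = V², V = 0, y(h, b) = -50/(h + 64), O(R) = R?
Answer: √79/5 ≈ 1.7776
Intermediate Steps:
y(h, b) = -50/(64 + h)
J(X) = 0 (J(X) = 2*0² = 2*0 = 0)
a = 79/25 (a = 1/(-50/(64 - 222)) = 1/(-50/(-158)) = 1/(-50*(-1/158)) = 1/(25/79) = 79/25 ≈ 3.1600)
C = 0 (C = 3*(0*1702) = 3*0 = 0)
√(a + C) = √(79/25 + 0) = √(79/25) = √79/5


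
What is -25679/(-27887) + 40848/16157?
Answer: 1554023779/450570259 ≈ 3.4490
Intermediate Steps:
-25679/(-27887) + 40848/16157 = -25679*(-1/27887) + 40848*(1/16157) = 25679/27887 + 40848/16157 = 1554023779/450570259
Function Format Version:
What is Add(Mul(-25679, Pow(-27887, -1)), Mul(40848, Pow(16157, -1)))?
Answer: Rational(1554023779, 450570259) ≈ 3.4490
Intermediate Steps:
Add(Mul(-25679, Pow(-27887, -1)), Mul(40848, Pow(16157, -1))) = Add(Mul(-25679, Rational(-1, 27887)), Mul(40848, Rational(1, 16157))) = Add(Rational(25679, 27887), Rational(40848, 16157)) = Rational(1554023779, 450570259)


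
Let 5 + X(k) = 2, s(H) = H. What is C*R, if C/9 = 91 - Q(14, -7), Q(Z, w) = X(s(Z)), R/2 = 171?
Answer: 289332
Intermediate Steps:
R = 342 (R = 2*171 = 342)
X(k) = -3 (X(k) = -5 + 2 = -3)
Q(Z, w) = -3
C = 846 (C = 9*(91 - 1*(-3)) = 9*(91 + 3) = 9*94 = 846)
C*R = 846*342 = 289332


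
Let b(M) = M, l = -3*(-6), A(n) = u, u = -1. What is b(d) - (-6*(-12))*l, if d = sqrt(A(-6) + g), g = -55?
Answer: -1296 + 2*I*sqrt(14) ≈ -1296.0 + 7.4833*I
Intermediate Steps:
A(n) = -1
l = 18
d = 2*I*sqrt(14) (d = sqrt(-1 - 55) = sqrt(-56) = 2*I*sqrt(14) ≈ 7.4833*I)
b(d) - (-6*(-12))*l = 2*I*sqrt(14) - (-6*(-12))*18 = 2*I*sqrt(14) - 72*18 = 2*I*sqrt(14) - 1*1296 = 2*I*sqrt(14) - 1296 = -1296 + 2*I*sqrt(14)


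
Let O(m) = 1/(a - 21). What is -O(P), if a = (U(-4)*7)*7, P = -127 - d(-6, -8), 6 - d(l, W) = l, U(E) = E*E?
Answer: -1/763 ≈ -0.0013106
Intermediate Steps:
U(E) = E²
d(l, W) = 6 - l
P = -139 (P = -127 - (6 - 1*(-6)) = -127 - (6 + 6) = -127 - 1*12 = -127 - 12 = -139)
a = 784 (a = ((-4)²*7)*7 = (16*7)*7 = 112*7 = 784)
O(m) = 1/763 (O(m) = 1/(784 - 21) = 1/763)
-O(P) = -1*1/763 = -1/763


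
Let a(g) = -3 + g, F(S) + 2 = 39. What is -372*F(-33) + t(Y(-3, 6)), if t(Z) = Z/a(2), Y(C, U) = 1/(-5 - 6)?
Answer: -151403/11 ≈ -13764.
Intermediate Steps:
F(S) = 37 (F(S) = -2 + 39 = 37)
Y(C, U) = -1/11 (Y(C, U) = 1/(-11) = -1/11)
t(Z) = -Z (t(Z) = Z/(-3 + 2) = Z/(-1) = Z*(-1) = -Z)
-372*F(-33) + t(Y(-3, 6)) = -372*37 - 1*(-1/11) = -13764 + 1/11 = -151403/11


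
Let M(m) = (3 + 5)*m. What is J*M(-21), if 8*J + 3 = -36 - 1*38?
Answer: 1617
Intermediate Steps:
J = -77/8 (J = -3/8 + (-36 - 1*38)/8 = -3/8 + (-36 - 38)/8 = -3/8 + (⅛)*(-74) = -3/8 - 37/4 = -77/8 ≈ -9.6250)
M(m) = 8*m
J*M(-21) = -77*(-21) = -77/8*(-168) = 1617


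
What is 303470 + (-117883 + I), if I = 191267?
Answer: 376854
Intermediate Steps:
303470 + (-117883 + I) = 303470 + (-117883 + 191267) = 303470 + 73384 = 376854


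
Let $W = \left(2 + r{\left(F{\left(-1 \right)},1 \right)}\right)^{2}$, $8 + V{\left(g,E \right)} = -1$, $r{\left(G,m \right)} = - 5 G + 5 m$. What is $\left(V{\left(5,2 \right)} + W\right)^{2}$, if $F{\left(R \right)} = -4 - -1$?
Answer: $225625$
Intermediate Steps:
$F{\left(R \right)} = -3$ ($F{\left(R \right)} = -4 + 1 = -3$)
$V{\left(g,E \right)} = -9$ ($V{\left(g,E \right)} = -8 - 1 = -9$)
$W = 484$ ($W = \left(2 + \left(\left(-5\right) \left(-3\right) + 5 \cdot 1\right)\right)^{2} = \left(2 + \left(15 + 5\right)\right)^{2} = \left(2 + 20\right)^{2} = 22^{2} = 484$)
$\left(V{\left(5,2 \right)} + W\right)^{2} = \left(-9 + 484\right)^{2} = 475^{2} = 225625$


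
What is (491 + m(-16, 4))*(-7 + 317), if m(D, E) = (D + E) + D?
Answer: 143530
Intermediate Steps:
m(D, E) = E + 2*D
(491 + m(-16, 4))*(-7 + 317) = (491 + (4 + 2*(-16)))*(-7 + 317) = (491 + (4 - 32))*310 = (491 - 28)*310 = 463*310 = 143530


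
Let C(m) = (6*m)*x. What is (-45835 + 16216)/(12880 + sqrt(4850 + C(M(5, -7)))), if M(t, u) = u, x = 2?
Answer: -190746360/82944817 + 29619*sqrt(4766)/165889634 ≈ -2.2874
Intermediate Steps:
C(m) = 12*m (C(m) = (6*m)*2 = 12*m)
(-45835 + 16216)/(12880 + sqrt(4850 + C(M(5, -7)))) = (-45835 + 16216)/(12880 + sqrt(4850 + 12*(-7))) = -29619/(12880 + sqrt(4850 - 84)) = -29619/(12880 + sqrt(4766))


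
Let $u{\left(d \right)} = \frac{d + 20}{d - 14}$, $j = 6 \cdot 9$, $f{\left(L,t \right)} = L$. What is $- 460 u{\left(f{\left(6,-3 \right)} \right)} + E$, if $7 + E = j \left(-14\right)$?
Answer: $732$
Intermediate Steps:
$j = 54$
$u{\left(d \right)} = \frac{20 + d}{-14 + d}$
$E = -763$ ($E = -7 + 54 \left(-14\right) = -7 - 756 = -763$)
$- 460 u{\left(f{\left(6,-3 \right)} \right)} + E = - 460 \frac{20 + 6}{-14 + 6} - 763 = - 460 \frac{1}{-8} \cdot 26 - 763 = - 460 \left(\left(- \frac{1}{8}\right) 26\right) - 763 = \left(-460\right) \left(- \frac{13}{4}\right) - 763 = 1495 - 763 = 732$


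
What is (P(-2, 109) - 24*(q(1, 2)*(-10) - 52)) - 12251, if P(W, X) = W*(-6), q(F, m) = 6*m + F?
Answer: -7871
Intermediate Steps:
q(F, m) = F + 6*m
P(W, X) = -6*W
(P(-2, 109) - 24*(q(1, 2)*(-10) - 52)) - 12251 = (-6*(-2) - 24*((1 + 6*2)*(-10) - 52)) - 12251 = (12 - 24*((1 + 12)*(-10) - 52)) - 12251 = (12 - 24*(13*(-10) - 52)) - 12251 = (12 - 24*(-130 - 52)) - 12251 = (12 - 24*(-182)) - 12251 = (12 + 4368) - 12251 = 4380 - 12251 = -7871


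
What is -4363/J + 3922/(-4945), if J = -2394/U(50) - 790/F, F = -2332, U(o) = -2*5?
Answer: -131264143244/6911512765 ≈ -18.992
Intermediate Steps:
U(o) = -10
J = 1397677/5830 (J = -2394/(-10) - 790/(-2332) = -2394*(-⅒) - 790*(-1/2332) = 1197/5 + 395/1166 = 1397677/5830 ≈ 239.74)
-4363/J + 3922/(-4945) = -4363/1397677/5830 + 3922/(-4945) = -4363*5830/1397677 + 3922*(-1/4945) = -25436290/1397677 - 3922/4945 = -131264143244/6911512765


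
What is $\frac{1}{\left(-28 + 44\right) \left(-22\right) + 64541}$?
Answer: $\frac{1}{64189} \approx 1.5579 \cdot 10^{-5}$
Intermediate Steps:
$\frac{1}{\left(-28 + 44\right) \left(-22\right) + 64541} = \frac{1}{16 \left(-22\right) + 64541} = \frac{1}{-352 + 64541} = \frac{1}{64189}$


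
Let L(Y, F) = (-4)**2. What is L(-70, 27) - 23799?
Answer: -23783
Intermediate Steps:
L(Y, F) = 16
L(-70, 27) - 23799 = 16 - 23799 = -23783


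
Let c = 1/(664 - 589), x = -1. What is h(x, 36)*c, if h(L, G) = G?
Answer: 12/25 ≈ 0.48000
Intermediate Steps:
c = 1/75 ≈ 0.013333
h(x, 36)*c = 36*(1/75) = 12/25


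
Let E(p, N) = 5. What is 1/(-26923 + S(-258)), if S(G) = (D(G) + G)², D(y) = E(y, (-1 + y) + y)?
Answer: 1/37086 ≈ 2.6964e-5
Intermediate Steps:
D(y) = 5
S(G) = (5 + G)²
1/(-26923 + S(-258)) = 1/(-26923 + (5 - 258)²) = 1/(-26923 + (-253)²) = 1/(-26923 + 64009) = 1/37086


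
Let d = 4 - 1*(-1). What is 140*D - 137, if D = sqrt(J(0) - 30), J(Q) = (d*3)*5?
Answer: -137 + 420*sqrt(5) ≈ 802.15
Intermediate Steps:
d = 5 (d = 4 + 1 = 5)
J(Q) = 75 (J(Q) = (5*3)*5 = 15*5 = 75)
D = 3*sqrt(5) (D = sqrt(75 - 30) = sqrt(45) = 3*sqrt(5) ≈ 6.7082)
140*D - 137 = 140*(3*sqrt(5)) - 137 = 420*sqrt(5) - 137 = -137 + 420*sqrt(5)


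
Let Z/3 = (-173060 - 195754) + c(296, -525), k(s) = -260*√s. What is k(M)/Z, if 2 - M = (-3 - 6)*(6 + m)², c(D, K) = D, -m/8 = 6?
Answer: 130*√15878/552777 ≈ 0.029634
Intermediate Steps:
m = -48 (m = -8*6 = -48)
M = 15878 (M = 2 - (-3 - 6)*(6 - 48)² = 2 - (-9)*(-42)² = 2 - (-9)*1764 = 2 - 1*(-15876) = 2 + 15876 = 15878)
Z = -1105554 (Z = 3*((-173060 - 195754) + 296) = 3*(-368814 + 296) = 3*(-368518) = -1105554)
k(M)/Z = -260*√15878/(-1105554) = -260*√15878*(-1/1105554) = 130*√15878/552777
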